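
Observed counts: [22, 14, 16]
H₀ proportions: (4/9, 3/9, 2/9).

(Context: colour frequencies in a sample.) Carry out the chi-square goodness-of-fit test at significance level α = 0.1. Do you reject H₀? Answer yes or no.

reject H₀: no

n = 52; E_i = n·p_i = [23.11, 17.33, 11.56]
χ² = (22−23.11)²/23.11 + (14−17.33)²/17.33 + (16−11.56)²/11.56 = 2.4038
df = 2
p-value (upper-tail) = 0.30062
At α=0.1: p ≥ α → fail to reject H₀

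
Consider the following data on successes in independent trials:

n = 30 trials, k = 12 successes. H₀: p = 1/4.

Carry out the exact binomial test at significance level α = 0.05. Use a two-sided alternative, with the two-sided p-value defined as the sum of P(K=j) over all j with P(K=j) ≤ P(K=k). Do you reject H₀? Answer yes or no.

Exact binomial: n=30, k=12, p₀=1/4=0.2500
P(X=j) = C(n,j)·p₀^j·(1−p₀)^(n−j); p = Σ P(X=j) over j with P(X=j) ≤ P(X=12)
p-value (two-sided) = 0.08811
At α=0.05: p ≥ α → fail to reject H₀

reject H₀: no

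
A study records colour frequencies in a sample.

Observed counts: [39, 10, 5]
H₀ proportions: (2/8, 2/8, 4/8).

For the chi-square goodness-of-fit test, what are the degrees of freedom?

df = k − 1 = 3 − 1 = 2

degrees of freedom = 2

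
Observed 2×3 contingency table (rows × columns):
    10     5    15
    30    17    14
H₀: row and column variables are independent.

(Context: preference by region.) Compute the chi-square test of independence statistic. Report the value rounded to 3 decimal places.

test statistic = 6.810

Row totals [30, 61], col totals [40, 22, 29], n=91
χ² = (10−13.19)²/13.19 + (5−7.25)²/7.25 + (15−9.56)²/9.56 + (30−26.81)²/26.81 + (17−14.75)²/14.75 + (14−19.44)²/19.44 = 6.8098
df = 2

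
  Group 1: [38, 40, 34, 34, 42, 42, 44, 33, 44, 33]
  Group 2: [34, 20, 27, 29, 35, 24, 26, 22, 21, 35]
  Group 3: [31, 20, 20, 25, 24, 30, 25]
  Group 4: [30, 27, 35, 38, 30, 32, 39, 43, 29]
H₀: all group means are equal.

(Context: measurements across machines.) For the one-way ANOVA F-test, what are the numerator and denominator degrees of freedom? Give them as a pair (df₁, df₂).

k = 4 groups, N = 36 total
df = (k−1, N−k) = (4−1, 36−4) = (3, 32)

degrees of freedom = [3, 32]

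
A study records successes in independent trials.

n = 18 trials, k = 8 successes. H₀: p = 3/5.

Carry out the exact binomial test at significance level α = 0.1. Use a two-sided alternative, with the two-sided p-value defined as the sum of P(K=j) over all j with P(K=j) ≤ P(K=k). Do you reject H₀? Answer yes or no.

Exact binomial: n=18, k=8, p₀=3/5=0.6000
P(X=j) = C(n,j)·p₀^j·(1−p₀)^(n−j); p = Σ P(X=j) over j with P(X=j) ≤ P(X=8)
p-value (two-sided) = 0.22888
At α=0.1: p ≥ α → fail to reject H₀

reject H₀: no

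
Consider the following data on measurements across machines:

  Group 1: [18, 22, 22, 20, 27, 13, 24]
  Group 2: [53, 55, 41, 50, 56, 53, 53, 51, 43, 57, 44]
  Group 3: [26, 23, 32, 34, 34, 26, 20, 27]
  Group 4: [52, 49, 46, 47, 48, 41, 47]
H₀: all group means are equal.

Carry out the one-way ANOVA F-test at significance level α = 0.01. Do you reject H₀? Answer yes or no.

Group means [20.86, 50.55, 27.75, 47.14], grand mean 38.000
SSB = Σnᵢ(x̄ᵢ−x̄)² = 5214.058; SSW = ΣΣ(x−x̄ᵢ)² = 673.942
MSB = 5214.058/3 = 1738.0195; MSW = 673.942/29 = 23.2394
F = MSB/MSW = 74.7877
df = (3, 29)
p-value (upper-tail) = 0.00000
At α=0.01: p < α → reject H₀

reject H₀: yes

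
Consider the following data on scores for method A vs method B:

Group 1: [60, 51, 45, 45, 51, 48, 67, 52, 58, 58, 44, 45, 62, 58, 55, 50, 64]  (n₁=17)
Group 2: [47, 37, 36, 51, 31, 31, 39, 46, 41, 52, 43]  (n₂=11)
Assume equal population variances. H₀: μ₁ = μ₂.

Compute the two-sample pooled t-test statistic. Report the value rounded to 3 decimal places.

test statistic = 4.437

x̄₁=53.706, s₁=7.218, n₁=17
x̄₂=41.273, s₂=7.281, n₂=11
s_p² = [16·7.218² + 10·7.281²]/26 = 52.4504
SE = √(s_p²·(1/17+1/11)) = 2.8024
t = (53.706−41.273)/2.8024 = 4.4366
df = 26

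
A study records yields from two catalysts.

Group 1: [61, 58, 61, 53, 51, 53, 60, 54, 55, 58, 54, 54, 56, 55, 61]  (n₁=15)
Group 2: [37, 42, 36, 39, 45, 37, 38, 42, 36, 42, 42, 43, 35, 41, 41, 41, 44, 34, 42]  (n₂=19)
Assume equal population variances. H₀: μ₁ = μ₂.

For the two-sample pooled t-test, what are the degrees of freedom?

degrees of freedom = 32

df = n₁ + n₂ − 2 = 15 + 19 − 2 = 32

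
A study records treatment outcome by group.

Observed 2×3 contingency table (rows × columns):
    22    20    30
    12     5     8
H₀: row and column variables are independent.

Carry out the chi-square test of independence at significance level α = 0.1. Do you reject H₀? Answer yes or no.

Row totals [72, 25], col totals [34, 25, 38], n=97
χ² = (22−25.24)²/25.24 + (20−18.56)²/18.56 + (30−28.21)²/28.21 + (12−8.76)²/8.76 + (5−6.44)²/6.44 + (8−9.79)²/9.79 = 2.4892
df = 2
p-value (upper-tail) = 0.28805
At α=0.1: p ≥ α → fail to reject H₀

reject H₀: no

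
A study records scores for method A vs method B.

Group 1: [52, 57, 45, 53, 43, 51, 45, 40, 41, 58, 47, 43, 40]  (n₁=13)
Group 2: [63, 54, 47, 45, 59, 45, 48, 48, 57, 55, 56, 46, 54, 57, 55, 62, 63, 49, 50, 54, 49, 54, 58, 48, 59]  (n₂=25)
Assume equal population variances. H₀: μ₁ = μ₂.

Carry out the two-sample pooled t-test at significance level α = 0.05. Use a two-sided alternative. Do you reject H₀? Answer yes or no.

reject H₀: yes

x̄₁=47.308, s₁=6.263, n₁=13
x̄₂=53.400, s₂=5.612, n₂=25
s_p² = [12·6.263² + 24·5.612²]/36 = 34.0769
SE = √(s_p²·(1/13+1/25)) = 1.9961
t = (47.308−53.400)/1.9961 = -3.0521
df = 36
p-value (two-sided) = 0.00425
At α=0.05: p < α → reject H₀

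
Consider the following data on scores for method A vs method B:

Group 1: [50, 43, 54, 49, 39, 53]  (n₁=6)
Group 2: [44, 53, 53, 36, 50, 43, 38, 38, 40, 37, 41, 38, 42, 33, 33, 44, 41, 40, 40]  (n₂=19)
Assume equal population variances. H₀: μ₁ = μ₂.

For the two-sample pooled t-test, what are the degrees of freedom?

degrees of freedom = 23

df = n₁ + n₂ − 2 = 6 + 19 − 2 = 23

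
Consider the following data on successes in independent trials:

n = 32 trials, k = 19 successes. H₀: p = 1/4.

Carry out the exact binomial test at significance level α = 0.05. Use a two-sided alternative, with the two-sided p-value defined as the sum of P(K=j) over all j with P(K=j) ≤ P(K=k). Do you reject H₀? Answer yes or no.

reject H₀: yes

Exact binomial: n=32, k=19, p₀=1/4=0.2500
P(X=j) = C(n,j)·p₀^j·(1−p₀)^(n−j); p = Σ P(X=j) over j with P(X=j) ≤ P(X=19)
p-value (two-sided) = 0.00004
At α=0.05: p < α → reject H₀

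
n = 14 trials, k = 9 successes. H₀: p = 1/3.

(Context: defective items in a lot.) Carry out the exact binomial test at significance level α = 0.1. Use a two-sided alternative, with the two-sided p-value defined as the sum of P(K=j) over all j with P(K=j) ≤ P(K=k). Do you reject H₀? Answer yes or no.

Exact binomial: n=14, k=9, p₀=1/3=0.3333
P(X=j) = C(n,j)·p₀^j·(1−p₀)^(n−j); p = Σ P(X=j) over j with P(X=j) ≤ P(X=9)
p-value (two-sided) = 0.02086
At α=0.1: p < α → reject H₀

reject H₀: yes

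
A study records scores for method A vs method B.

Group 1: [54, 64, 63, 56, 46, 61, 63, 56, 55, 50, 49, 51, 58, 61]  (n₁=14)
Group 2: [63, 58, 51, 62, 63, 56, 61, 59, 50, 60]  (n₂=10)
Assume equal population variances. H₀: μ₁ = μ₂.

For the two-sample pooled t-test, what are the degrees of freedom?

df = n₁ + n₂ − 2 = 14 + 10 − 2 = 22

degrees of freedom = 22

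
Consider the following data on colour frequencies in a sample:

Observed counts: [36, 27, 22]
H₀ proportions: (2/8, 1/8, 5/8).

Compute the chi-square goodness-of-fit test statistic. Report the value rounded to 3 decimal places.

n = 85; E_i = n·p_i = [21.25, 10.62, 53.12]
χ² = (36−21.25)²/21.25 + (27−10.62)²/10.62 + (22−53.12)²/53.12 = 53.7106
df = 2

test statistic = 53.711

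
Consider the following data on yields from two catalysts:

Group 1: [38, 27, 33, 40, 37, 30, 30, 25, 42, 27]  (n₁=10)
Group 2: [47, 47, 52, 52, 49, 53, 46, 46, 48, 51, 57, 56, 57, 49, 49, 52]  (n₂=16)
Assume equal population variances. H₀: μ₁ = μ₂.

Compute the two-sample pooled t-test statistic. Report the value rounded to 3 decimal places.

test statistic = -9.387

x̄₁=32.900, s₁=6.008, n₁=10
x̄₂=50.688, s₂=3.701, n₂=16
s_p² = [9·6.008² + 15·3.701²]/24 = 22.0974
SE = √(s_p²·(1/10+1/16)) = 1.8949
t = (32.900−50.688)/1.8949 = -9.3868
df = 24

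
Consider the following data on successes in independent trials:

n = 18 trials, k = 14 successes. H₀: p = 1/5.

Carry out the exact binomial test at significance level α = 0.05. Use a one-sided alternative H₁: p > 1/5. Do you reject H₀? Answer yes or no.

Exact binomial: n=18, k=14, p₀=1/5=0.2000
P(X≥14) from Σ C(n,i)·p₀^i·(1−p₀)^(n−i)
p-value (one-sided, H₁ greater) = 0.00000
At α=0.05: p < α → reject H₀

reject H₀: yes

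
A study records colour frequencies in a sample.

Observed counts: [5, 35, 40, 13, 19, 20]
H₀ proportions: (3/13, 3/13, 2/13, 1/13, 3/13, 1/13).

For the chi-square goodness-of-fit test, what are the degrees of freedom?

df = k − 1 = 6 − 1 = 5

degrees of freedom = 5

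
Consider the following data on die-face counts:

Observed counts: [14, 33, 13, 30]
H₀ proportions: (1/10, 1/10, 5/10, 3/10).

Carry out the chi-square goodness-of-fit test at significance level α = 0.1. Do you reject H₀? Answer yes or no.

reject H₀: yes

n = 90; E_i = n·p_i = [9.00, 9.00, 45.00, 27.00]
χ² = (14−9.00)²/9.00 + (33−9.00)²/9.00 + (13−45.00)²/45.00 + (30−27.00)²/27.00 = 89.8667
df = 3
p-value (upper-tail) = 0.00000
At α=0.1: p < α → reject H₀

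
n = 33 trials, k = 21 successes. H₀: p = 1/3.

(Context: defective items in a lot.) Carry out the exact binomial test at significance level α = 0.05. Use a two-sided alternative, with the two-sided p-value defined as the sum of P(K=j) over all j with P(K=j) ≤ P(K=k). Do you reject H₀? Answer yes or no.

Exact binomial: n=33, k=21, p₀=1/3=0.3333
P(X=j) = C(n,j)·p₀^j·(1−p₀)^(n−j); p = Σ P(X=j) over j with P(X=j) ≤ P(X=21)
p-value (two-sided) = 0.00059
At α=0.05: p < α → reject H₀

reject H₀: yes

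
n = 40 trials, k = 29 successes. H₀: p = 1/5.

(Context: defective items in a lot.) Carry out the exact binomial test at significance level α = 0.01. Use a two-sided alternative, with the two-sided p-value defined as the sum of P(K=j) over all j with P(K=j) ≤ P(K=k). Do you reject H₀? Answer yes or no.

Exact binomial: n=40, k=29, p₀=1/5=0.2000
P(X=j) = C(n,j)·p₀^j·(1−p₀)^(n−j); p = Σ P(X=j) over j with P(X=j) ≤ P(X=29)
p-value (two-sided) = 0.00000
At α=0.01: p < α → reject H₀

reject H₀: yes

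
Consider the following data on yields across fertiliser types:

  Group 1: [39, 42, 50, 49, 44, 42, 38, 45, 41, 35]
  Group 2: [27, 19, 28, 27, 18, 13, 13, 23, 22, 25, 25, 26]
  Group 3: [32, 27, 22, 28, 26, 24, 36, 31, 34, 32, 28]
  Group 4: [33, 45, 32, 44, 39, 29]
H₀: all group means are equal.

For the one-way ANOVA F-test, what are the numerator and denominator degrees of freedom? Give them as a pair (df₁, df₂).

k = 4 groups, N = 39 total
df = (k−1, N−k) = (4−1, 39−4) = (3, 35)

degrees of freedom = [3, 35]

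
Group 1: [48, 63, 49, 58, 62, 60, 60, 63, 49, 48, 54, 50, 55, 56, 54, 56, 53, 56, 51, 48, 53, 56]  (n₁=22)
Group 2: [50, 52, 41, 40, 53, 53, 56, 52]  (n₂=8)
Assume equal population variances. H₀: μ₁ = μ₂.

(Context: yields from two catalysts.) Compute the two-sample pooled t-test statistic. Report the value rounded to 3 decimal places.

x̄₁=54.636, s₁=4.914, n₁=22
x̄₂=49.625, s₂=5.878, n₂=8
s_p² = [21·4.914² + 7·5.878²]/28 = 26.7488
SE = √(s_p²·(1/22+1/8)) = 2.1353
t = (54.636−49.625)/2.1353 = 2.3469
df = 28

test statistic = 2.347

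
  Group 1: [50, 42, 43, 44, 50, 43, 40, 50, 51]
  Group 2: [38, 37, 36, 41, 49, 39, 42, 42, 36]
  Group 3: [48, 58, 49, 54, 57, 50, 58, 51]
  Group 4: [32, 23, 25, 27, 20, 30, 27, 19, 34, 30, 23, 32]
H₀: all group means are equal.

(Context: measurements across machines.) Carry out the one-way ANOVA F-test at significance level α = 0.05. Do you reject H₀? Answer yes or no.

Group means [45.89, 40.00, 53.12, 26.83], grand mean 40.000
SSB = Σnᵢ(x̄ᵢ−x̄)² = 3770.569; SSW = ΣΣ(x−x̄ᵢ)² = 669.431
MSB = 3770.569/3 = 1256.8565; MSW = 669.431/34 = 19.6891
F = MSB/MSW = 63.8350
df = (3, 34)
p-value (upper-tail) = 0.00000
At α=0.05: p < α → reject H₀

reject H₀: yes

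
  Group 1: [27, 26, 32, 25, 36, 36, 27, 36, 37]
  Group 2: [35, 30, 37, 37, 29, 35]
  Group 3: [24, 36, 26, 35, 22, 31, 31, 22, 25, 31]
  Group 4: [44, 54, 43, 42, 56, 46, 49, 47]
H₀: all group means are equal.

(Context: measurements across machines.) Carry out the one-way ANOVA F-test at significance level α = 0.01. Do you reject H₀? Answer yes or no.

Group means [31.33, 33.83, 28.30, 47.62], grand mean 34.818
SSB = Σnᵢ(x̄ᵢ−x̄)² = 1852.101; SSW = ΣΣ(x−x̄ᵢ)² = 686.808
MSB = 1852.101/3 = 617.3669; MSW = 686.808/29 = 23.6830
F = MSB/MSW = 26.0679
df = (3, 29)
p-value (upper-tail) = 0.00000
At α=0.01: p < α → reject H₀

reject H₀: yes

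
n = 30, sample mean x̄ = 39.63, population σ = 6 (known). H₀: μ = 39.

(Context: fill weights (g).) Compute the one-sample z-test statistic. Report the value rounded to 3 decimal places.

test statistic = 0.575

SE = σ/√n = 6/√30 = 1.0954
z = (x̄−μ₀)/SE = (39.63−39)/1.0954 = 0.5751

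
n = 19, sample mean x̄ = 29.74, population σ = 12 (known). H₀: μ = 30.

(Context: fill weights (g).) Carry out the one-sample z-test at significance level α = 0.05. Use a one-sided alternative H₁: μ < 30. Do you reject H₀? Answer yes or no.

reject H₀: no

SE = σ/√n = 12/√19 = 2.7530
z = (x̄−μ₀)/SE = (29.74−30)/2.7530 = -0.0944
p-value (one-sided, H₁ less) = 0.46238
At α=0.05: p ≥ α → fail to reject H₀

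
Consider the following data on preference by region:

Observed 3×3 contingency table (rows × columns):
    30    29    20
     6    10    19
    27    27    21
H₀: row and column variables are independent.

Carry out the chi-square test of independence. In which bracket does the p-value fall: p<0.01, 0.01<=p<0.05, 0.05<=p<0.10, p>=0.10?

Row totals [79, 35, 75], col totals [63, 66, 60], n=189
χ² = (30−26.33)²/26.33 + (29−27.59)²/27.59 + (20−25.08)²/25.08 + (6−11.67)²/11.67 + (10−12.22)²/12.22 + (19−11.11)²/11.11 + (27−25.00)²/25.00 + (27−26.19)²/26.19 + (21−23.81)²/23.81 = 10.8857
df = 4
p-value (upper-tail) = 0.02788
→ bracket: 0.01<=p<0.05

p-value bracket: 0.01<=p<0.05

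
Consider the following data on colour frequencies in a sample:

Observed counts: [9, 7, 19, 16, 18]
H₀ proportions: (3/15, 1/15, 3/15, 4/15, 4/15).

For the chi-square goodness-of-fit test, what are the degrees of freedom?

degrees of freedom = 4

df = k − 1 = 5 − 1 = 4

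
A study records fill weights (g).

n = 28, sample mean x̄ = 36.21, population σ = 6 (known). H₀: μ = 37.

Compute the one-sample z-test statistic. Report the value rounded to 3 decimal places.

test statistic = -0.697

SE = σ/√n = 6/√28 = 1.1339
z = (x̄−μ₀)/SE = (36.21−37)/1.1339 = -0.6967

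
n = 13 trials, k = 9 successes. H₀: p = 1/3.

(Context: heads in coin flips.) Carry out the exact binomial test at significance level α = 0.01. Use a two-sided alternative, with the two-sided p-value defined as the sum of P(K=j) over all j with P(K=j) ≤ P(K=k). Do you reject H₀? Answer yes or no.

Exact binomial: n=13, k=9, p₀=1/3=0.3333
P(X=j) = C(n,j)·p₀^j·(1−p₀)^(n−j); p = Σ P(X=j) over j with P(X=j) ≤ P(X=9)
p-value (two-sided) = 0.01396
At α=0.01: p ≥ α → fail to reject H₀

reject H₀: no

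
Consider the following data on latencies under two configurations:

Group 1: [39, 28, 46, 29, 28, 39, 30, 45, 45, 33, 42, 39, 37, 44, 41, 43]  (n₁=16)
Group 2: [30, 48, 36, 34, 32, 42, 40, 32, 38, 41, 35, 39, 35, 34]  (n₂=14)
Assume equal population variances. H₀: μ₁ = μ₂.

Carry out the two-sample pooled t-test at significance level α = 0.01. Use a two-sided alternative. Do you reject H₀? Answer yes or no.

x̄₁=38.000, s₁=6.439, n₁=16
x̄₂=36.857, s₂=4.818, n₂=14
s_p² = [15·6.439² + 13·4.818²]/28 = 32.9898
SE = √(s_p²·(1/16+1/14)) = 2.1020
t = (38.000−36.857)/2.1020 = 0.5437
df = 28
p-value (two-sided) = 0.59095
At α=0.01: p ≥ α → fail to reject H₀

reject H₀: no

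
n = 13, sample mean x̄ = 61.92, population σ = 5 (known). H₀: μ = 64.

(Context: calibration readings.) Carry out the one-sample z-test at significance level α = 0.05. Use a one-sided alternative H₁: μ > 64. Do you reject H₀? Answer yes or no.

reject H₀: no

SE = σ/√n = 5/√13 = 1.3868
z = (x̄−μ₀)/SE = (61.92−64)/1.3868 = -1.4999
p-value (one-sided, H₁ greater) = 0.93318
At α=0.05: p ≥ α → fail to reject H₀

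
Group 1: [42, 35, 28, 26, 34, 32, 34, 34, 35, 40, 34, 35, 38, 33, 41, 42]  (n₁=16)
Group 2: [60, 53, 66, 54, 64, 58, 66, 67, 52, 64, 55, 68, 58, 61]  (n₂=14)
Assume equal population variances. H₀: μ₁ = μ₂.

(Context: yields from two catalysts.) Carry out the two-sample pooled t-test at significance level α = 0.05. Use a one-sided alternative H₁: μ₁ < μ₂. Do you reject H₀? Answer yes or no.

x̄₁=35.188, s₁=4.578, n₁=16
x̄₂=60.429, s₂=5.529, n₂=14
s_p² = [15·4.578² + 13·5.529²]/28 = 25.4238
SE = √(s_p²·(1/16+1/14)) = 1.8453
t = (35.188−60.429)/1.8453 = -13.6789
df = 28
p-value (one-sided, H₁ less) = 0.00000
At α=0.05: p < α → reject H₀

reject H₀: yes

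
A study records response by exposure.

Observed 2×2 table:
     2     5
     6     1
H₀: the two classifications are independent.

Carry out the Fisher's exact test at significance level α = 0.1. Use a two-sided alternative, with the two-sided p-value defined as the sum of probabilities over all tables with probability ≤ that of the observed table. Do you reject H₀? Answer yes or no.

reject H₀: no

Margins: r₁=7, r₂=7, c₁=8, c₂=6, n=14
p_obs = C(7,2)·C(7,6)/C(14,8); sum pmf over tables with pmf ≤ p_obs
p-value (two-sided) = 0.10256
At α=0.1: p ≥ α → fail to reject H₀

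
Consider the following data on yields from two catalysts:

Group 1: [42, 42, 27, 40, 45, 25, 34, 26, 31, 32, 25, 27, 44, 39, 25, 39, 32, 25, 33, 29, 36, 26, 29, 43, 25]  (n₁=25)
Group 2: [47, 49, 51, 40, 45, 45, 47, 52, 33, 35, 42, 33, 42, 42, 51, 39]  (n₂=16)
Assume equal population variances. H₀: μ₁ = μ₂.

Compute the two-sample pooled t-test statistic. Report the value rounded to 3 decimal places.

x̄₁=32.840, s₁=7.028, n₁=25
x̄₂=43.312, s₂=6.194, n₂=16
s_p² = [24·7.028² + 15·6.194²]/39 = 45.1487
SE = √(s_p²·(1/25+1/16)) = 2.1512
t = (32.840−43.312)/2.1512 = -4.8682
df = 39

test statistic = -4.868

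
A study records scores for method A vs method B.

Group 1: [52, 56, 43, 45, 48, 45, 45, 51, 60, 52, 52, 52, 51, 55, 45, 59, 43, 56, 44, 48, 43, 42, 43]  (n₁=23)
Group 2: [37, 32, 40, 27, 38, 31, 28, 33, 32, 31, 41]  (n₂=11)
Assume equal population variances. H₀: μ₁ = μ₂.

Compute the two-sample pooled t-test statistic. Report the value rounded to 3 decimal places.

test statistic = 7.956

x̄₁=49.130, s₁=5.570, n₁=23
x̄₂=33.636, s₂=4.696, n₂=11
s_p² = [22·5.570² + 10·4.696²]/32 = 28.2236
SE = √(s_p²·(1/23+1/11)) = 1.9475
t = (49.130−33.636)/1.9475 = 7.9557
df = 32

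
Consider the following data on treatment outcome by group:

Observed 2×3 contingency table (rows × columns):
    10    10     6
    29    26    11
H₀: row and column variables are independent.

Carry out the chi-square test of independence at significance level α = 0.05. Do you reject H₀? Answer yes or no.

reject H₀: no

Row totals [26, 66], col totals [39, 36, 17], n=92
χ² = (10−11.02)²/11.02 + (10−10.17)²/10.17 + (6−4.80)²/4.80 + (29−27.98)²/27.98 + (26−25.83)²/25.83 + (11−12.20)²/12.20 = 0.5510
df = 2
p-value (upper-tail) = 0.75921
At α=0.05: p ≥ α → fail to reject H₀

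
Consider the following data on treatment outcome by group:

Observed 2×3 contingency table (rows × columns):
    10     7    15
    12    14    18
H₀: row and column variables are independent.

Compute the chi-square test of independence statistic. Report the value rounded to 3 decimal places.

Row totals [32, 44], col totals [22, 21, 33], n=76
χ² = (10−9.26)²/9.26 + (7−8.84)²/8.84 + (15−13.89)²/13.89 + (12−12.74)²/12.74 + (14−12.16)²/12.16 + (18−19.11)²/19.11 = 0.9160
df = 2

test statistic = 0.916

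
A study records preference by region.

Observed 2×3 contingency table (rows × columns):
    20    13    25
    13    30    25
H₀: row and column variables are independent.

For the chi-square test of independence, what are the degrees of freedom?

df = (r−1)(c−1) = (2−1)·(3−1) = 2

degrees of freedom = 2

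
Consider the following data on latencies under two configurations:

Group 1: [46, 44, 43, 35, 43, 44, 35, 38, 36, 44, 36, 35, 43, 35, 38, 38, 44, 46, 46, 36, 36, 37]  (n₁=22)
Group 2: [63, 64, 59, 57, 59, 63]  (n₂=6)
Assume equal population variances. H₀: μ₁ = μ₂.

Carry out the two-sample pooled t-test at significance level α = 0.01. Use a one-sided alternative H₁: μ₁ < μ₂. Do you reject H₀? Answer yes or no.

x̄₁=39.909, s₁=4.275, n₁=22
x̄₂=60.833, s₂=2.858, n₂=6
s_p² = [21·4.275² + 5·2.858²]/26 = 16.3328
SE = √(s_p²·(1/22+1/6)) = 1.8613
t = (39.909−60.833)/1.8613 = -11.2416
df = 26
p-value (one-sided, H₁ less) = 0.00000
At α=0.01: p < α → reject H₀

reject H₀: yes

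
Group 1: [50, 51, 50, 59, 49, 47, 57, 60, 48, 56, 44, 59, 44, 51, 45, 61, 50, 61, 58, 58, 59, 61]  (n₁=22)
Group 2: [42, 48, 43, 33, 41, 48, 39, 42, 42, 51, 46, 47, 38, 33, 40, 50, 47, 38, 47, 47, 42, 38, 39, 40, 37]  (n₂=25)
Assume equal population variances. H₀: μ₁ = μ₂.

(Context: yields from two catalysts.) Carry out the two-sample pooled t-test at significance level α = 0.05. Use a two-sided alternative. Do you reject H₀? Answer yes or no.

x̄₁=53.545, s₁=5.998, n₁=22
x̄₂=42.320, s₂=4.973, n₂=25
s_p² = [21·5.998² + 24·4.973²]/45 = 29.9754
SE = √(s_p²·(1/22+1/25)) = 1.6005
t = (53.545−42.320)/1.6005 = 7.0138
df = 45
p-value (two-sided) = 0.00000
At α=0.05: p < α → reject H₀

reject H₀: yes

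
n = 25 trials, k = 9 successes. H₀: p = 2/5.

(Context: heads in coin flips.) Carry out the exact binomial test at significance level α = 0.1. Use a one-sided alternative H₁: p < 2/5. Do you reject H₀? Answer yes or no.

Exact binomial: n=25, k=9, p₀=2/5=0.4000
P(X≤9) from Σ C(n,i)·p₀^i·(1−p₀)^(n−i)
p-value (one-sided, H₁ less) = 0.42462
At α=0.1: p ≥ α → fail to reject H₀

reject H₀: no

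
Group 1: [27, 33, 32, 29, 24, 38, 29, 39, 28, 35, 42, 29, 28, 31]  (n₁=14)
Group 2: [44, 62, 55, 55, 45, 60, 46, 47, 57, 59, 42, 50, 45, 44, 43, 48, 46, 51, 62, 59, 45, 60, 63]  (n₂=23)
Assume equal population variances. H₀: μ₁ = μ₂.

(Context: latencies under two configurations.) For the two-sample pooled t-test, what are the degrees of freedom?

degrees of freedom = 35

df = n₁ + n₂ − 2 = 14 + 23 − 2 = 35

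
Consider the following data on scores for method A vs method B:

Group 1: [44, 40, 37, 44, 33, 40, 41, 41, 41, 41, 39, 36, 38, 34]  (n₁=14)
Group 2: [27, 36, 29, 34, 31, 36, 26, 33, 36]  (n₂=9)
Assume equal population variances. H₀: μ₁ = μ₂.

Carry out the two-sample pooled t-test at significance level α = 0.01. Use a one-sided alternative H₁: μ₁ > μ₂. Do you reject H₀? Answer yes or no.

reject H₀: yes

x̄₁=39.214, s₁=3.309, n₁=14
x̄₂=32.000, s₂=3.937, n₂=9
s_p² = [13·3.309² + 8·3.937²]/21 = 12.6837
SE = √(s_p²·(1/14+1/9)) = 1.5216
t = (39.214−32.000)/1.5216 = 4.7412
df = 21
p-value (one-sided, H₁ greater) = 0.00006
At α=0.01: p < α → reject H₀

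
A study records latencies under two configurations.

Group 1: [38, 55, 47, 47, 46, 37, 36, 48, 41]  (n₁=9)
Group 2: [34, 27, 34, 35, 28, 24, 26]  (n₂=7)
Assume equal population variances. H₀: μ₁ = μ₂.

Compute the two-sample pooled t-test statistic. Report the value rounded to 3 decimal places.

test statistic = 5.027

x̄₁=43.889, s₁=6.294, n₁=9
x̄₂=29.714, s₂=4.499, n₂=7
s_p² = [8·6.294² + 6·4.499²]/14 = 31.3084
SE = √(s_p²·(1/9+1/7)) = 2.8198
t = (43.889−29.714)/2.8198 = 5.0268
df = 14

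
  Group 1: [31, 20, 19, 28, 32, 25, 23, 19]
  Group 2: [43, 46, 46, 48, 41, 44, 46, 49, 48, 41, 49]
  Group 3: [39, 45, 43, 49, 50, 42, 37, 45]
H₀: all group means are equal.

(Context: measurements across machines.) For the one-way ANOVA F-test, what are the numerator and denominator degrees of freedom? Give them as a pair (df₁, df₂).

degrees of freedom = [2, 24]

k = 3 groups, N = 27 total
df = (k−1, N−k) = (3−1, 27−3) = (2, 24)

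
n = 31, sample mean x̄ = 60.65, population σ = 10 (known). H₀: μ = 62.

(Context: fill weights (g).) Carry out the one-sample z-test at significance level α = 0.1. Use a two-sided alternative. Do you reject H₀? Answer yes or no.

SE = σ/√n = 10/√31 = 1.7961
z = (x̄−μ₀)/SE = (60.65−62)/1.7961 = -0.7516
p-value (two-sided) = 0.45226
At α=0.1: p ≥ α → fail to reject H₀

reject H₀: no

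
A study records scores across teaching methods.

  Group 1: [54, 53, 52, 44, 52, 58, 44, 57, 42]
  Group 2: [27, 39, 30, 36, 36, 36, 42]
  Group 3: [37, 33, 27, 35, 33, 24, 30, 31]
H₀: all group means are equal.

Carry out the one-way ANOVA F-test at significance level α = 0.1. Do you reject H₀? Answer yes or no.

reject H₀: yes

Group means [50.67, 35.14, 31.25], grand mean 39.667
SSB = Σnᵢ(x̄ᵢ−x̄)² = 1798.976; SSW = ΣΣ(x−x̄ᵢ)² = 560.357
MSB = 1798.976/2 = 899.4881; MSW = 560.357/21 = 26.6837
F = MSB/MSW = 33.7093
df = (2, 21)
p-value (upper-tail) = 0.00000
At α=0.1: p < α → reject H₀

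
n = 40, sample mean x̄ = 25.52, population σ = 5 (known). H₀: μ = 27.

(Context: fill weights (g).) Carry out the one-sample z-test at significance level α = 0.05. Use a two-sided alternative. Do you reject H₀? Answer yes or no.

SE = σ/√n = 5/√40 = 0.7906
z = (x̄−μ₀)/SE = (25.52−27)/0.7906 = -1.8721
p-value (two-sided) = 0.06120
At α=0.05: p ≥ α → fail to reject H₀

reject H₀: no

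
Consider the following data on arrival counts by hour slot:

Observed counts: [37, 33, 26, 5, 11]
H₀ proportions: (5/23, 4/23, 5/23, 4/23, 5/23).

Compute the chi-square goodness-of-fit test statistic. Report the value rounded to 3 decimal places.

n = 112; E_i = n·p_i = [24.35, 19.48, 24.35, 19.48, 24.35]
χ² = (37−24.35)²/24.35 + (33−19.48)²/19.48 + (26−24.35)²/24.35 + (5−19.48)²/19.48 + (11−24.35)²/24.35 = 34.1527
df = 4

test statistic = 34.153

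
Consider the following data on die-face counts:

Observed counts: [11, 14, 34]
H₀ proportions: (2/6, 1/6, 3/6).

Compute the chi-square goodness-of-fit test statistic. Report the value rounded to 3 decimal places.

n = 59; E_i = n·p_i = [19.67, 9.83, 29.50]
χ² = (11−19.67)²/19.67 + (14−9.83)²/9.83 + (34−29.50)²/29.50 = 6.2712
df = 2

test statistic = 6.271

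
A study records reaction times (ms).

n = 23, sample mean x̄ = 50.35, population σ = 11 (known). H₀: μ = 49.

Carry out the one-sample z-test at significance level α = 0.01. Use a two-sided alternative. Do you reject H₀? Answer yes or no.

reject H₀: no

SE = σ/√n = 11/√23 = 2.2937
z = (x̄−μ₀)/SE = (50.35−49)/2.2937 = 0.5886
p-value (two-sided) = 0.55614
At α=0.01: p ≥ α → fail to reject H₀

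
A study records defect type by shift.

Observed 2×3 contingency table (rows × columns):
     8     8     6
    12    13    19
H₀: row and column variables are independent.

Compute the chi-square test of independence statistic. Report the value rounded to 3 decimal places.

test statistic = 1.594

Row totals [22, 44], col totals [20, 21, 25], n=66
χ² = (8−6.67)²/6.67 + (8−7.00)²/7.00 + (6−8.33)²/8.33 + (12−13.33)²/13.33 + (13−14.00)²/14.00 + (19−16.67)²/16.67 = 1.5943
df = 2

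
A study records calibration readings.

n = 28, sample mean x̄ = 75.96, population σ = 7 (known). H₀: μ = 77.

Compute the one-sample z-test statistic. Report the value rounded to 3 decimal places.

test statistic = -0.786

SE = σ/√n = 7/√28 = 1.3229
z = (x̄−μ₀)/SE = (75.96−77)/1.3229 = -0.7862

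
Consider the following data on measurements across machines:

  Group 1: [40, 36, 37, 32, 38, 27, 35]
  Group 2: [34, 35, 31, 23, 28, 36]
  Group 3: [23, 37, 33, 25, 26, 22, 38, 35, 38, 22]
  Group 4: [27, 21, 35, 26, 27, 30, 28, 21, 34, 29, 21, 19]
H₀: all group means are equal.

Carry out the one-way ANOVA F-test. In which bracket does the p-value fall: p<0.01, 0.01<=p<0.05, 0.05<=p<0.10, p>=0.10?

Group means [35.00, 31.17, 29.90, 26.50], grand mean 29.971
SSB = Σnᵢ(x̄ᵢ−x̄)² = 330.238; SSW = ΣΣ(x−x̄ᵢ)² = 960.733
MSB = 330.238/3 = 110.0794; MSW = 960.733/31 = 30.9914
F = MSB/MSW = 3.5519
df = (3, 31)
p-value (upper-tail) = 0.02554
→ bracket: 0.01<=p<0.05

p-value bracket: 0.01<=p<0.05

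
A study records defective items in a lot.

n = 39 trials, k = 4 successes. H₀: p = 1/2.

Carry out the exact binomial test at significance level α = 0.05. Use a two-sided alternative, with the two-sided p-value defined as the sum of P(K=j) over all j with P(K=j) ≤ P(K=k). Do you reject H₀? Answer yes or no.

reject H₀: yes

Exact binomial: n=39, k=4, p₀=1/2=0.5000
P(X=j) = C(n,j)·p₀^j·(1−p₀)^(n−j); p = Σ P(X=j) over j with P(X=j) ≤ P(X=4)
p-value (two-sided) = 0.00000
At α=0.05: p < α → reject H₀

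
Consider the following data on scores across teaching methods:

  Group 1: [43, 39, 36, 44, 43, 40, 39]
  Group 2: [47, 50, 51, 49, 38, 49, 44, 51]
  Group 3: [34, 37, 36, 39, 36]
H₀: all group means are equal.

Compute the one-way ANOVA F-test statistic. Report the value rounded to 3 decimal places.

Group means [40.57, 47.38, 36.40], grand mean 42.250
SSB = Σnᵢ(x̄ᵢ−x̄)² = 400.961; SSW = ΣΣ(x−x̄ᵢ)² = 200.789
MSB = 400.961/2 = 200.4804; MSW = 200.789/17 = 11.8111
F = MSB/MSW = 16.9738
df = (2, 17)

test statistic = 16.974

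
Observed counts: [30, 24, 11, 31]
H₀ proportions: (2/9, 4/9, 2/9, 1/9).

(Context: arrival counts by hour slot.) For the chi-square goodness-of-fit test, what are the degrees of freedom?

degrees of freedom = 3

df = k − 1 = 4 − 1 = 3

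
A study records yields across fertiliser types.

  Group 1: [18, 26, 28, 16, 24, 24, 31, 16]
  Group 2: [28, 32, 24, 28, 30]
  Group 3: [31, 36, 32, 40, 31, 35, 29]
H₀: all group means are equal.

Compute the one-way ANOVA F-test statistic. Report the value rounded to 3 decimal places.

Group means [22.88, 28.40, 33.43], grand mean 27.950
SSB = Σnᵢ(x̄ᵢ−x̄)² = 417.161; SSW = ΣΣ(x−x̄ᵢ)² = 343.789
MSB = 417.161/2 = 208.5804; MSW = 343.789/17 = 20.2229
F = MSB/MSW = 10.3141
df = (2, 17)

test statistic = 10.314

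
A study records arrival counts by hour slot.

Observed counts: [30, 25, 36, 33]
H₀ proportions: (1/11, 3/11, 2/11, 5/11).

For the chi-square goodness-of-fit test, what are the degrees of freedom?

degrees of freedom = 3

df = k − 1 = 4 − 1 = 3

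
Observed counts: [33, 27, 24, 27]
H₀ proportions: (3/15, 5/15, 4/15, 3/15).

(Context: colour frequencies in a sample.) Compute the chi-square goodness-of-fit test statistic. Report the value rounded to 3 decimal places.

n = 111; E_i = n·p_i = [22.20, 37.00, 29.60, 22.20]
χ² = (33−22.20)²/22.20 + (27−37.00)²/37.00 + (24−29.60)²/29.60 + (27−22.20)²/22.20 = 10.0541
df = 3

test statistic = 10.054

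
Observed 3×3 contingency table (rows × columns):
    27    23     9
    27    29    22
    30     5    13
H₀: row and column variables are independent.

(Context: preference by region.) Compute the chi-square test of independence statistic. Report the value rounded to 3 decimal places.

test statistic = 16.542

Row totals [59, 78, 48], col totals [84, 57, 44], n=185
χ² = (27−26.79)²/26.79 + (23−18.18)²/18.18 + (9−14.03)²/14.03 + (27−35.42)²/35.42 + (29−24.03)²/24.03 + (22−18.55)²/18.55 + (30−21.79)²/21.79 + (5−14.79)²/14.79 + (13−11.42)²/11.42 = 16.5418
df = 4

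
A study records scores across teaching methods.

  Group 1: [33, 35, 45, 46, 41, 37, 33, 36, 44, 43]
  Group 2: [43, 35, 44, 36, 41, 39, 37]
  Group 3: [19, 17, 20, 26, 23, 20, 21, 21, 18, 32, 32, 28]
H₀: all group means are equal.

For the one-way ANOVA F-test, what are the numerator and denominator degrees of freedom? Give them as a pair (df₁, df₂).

k = 3 groups, N = 29 total
df = (k−1, N−k) = (3−1, 29−3) = (2, 26)

degrees of freedom = [2, 26]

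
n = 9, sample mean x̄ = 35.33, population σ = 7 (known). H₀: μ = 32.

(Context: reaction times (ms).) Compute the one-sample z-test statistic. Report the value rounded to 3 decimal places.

test statistic = 1.427

SE = σ/√n = 7/√9 = 2.3333
z = (x̄−μ₀)/SE = (35.33−32)/2.3333 = 1.4271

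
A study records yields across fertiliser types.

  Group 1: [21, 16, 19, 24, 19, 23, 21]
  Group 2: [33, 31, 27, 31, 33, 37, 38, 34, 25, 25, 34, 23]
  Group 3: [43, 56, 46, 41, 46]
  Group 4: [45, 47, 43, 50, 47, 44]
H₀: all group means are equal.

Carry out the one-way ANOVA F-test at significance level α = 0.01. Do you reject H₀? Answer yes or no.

reject H₀: yes

Group means [20.43, 30.92, 46.40, 46.00], grand mean 34.067
SSB = Σnᵢ(x̄ᵢ−x̄)² = 3036.036; SSW = ΣΣ(x−x̄ᵢ)² = 471.831
MSB = 3036.036/3 = 1012.0119; MSW = 471.831/26 = 18.1473
F = MSB/MSW = 55.7664
df = (3, 26)
p-value (upper-tail) = 0.00000
At α=0.01: p < α → reject H₀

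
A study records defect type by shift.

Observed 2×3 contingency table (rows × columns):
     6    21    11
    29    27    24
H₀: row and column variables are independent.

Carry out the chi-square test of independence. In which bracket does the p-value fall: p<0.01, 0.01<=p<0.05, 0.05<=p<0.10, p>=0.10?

Row totals [38, 80], col totals [35, 48, 35], n=118
χ² = (6−11.27)²/11.27 + (21−15.46)²/15.46 + (11−11.27)²/11.27 + (29−23.73)²/23.73 + (27−32.54)²/32.54 + (24−23.73)²/23.73 = 6.5769
df = 2
p-value (upper-tail) = 0.03731
→ bracket: 0.01<=p<0.05

p-value bracket: 0.01<=p<0.05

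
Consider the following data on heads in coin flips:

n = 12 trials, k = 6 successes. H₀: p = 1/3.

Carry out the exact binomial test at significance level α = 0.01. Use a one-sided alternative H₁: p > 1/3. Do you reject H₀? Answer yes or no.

reject H₀: no

Exact binomial: n=12, k=6, p₀=1/3=0.3333
P(X≥6) from Σ C(n,i)·p₀^i·(1−p₀)^(n−i)
p-value (one-sided, H₁ greater) = 0.17772
At α=0.01: p ≥ α → fail to reject H₀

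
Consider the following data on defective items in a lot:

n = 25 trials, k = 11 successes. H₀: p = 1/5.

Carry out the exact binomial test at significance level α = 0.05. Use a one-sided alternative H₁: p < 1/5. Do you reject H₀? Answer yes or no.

reject H₀: no

Exact binomial: n=25, k=11, p₀=1/5=0.2000
P(X≤11) from Σ C(n,i)·p₀^i·(1−p₀)^(n−i)
p-value (one-sided, H₁ less) = 0.99846
At α=0.05: p ≥ α → fail to reject H₀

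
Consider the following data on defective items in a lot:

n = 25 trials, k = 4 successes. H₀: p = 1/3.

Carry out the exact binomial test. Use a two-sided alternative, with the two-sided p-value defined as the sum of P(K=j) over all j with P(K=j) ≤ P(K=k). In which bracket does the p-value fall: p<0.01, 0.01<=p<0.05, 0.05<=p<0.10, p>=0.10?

p-value bracket: 0.05<=p<0.10

Exact binomial: n=25, k=4, p₀=1/3=0.3333
P(X=j) = C(n,j)·p₀^j·(1−p₀)^(n−j); p = Σ P(X=j) over j with P(X=j) ≤ P(X=4)
p-value (two-sided) = 0.08771
→ bracket: 0.05<=p<0.10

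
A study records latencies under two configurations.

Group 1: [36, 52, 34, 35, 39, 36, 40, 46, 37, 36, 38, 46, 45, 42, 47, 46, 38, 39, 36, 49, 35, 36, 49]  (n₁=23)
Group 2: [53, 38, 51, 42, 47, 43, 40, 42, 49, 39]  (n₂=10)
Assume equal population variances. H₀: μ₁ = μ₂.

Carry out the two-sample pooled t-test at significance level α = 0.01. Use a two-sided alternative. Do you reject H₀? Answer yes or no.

x̄₁=40.739, s₁=5.496, n₁=23
x̄₂=44.400, s₂=5.254, n₂=10
s_p² = [22·5.496² + 9·5.254²]/31 = 29.4463
SE = √(s_p²·(1/23+1/10)) = 2.0555
t = (40.739−44.400)/2.0555 = -1.7810
df = 31
p-value (two-sided) = 0.08471
At α=0.01: p ≥ α → fail to reject H₀

reject H₀: no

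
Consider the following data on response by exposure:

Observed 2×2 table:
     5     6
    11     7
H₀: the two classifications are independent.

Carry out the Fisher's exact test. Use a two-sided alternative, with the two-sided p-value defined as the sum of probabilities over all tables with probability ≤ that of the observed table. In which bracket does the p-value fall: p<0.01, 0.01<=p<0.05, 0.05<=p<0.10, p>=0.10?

p-value bracket: p>=0.10

Margins: r₁=11, r₂=18, c₁=16, c₂=13, n=29
p_obs = C(11,5)·C(18,11)/C(29,16); sum pmf over tables with pmf ≤ p_obs
p-value (two-sided) = 0.46568
→ bracket: p>=0.10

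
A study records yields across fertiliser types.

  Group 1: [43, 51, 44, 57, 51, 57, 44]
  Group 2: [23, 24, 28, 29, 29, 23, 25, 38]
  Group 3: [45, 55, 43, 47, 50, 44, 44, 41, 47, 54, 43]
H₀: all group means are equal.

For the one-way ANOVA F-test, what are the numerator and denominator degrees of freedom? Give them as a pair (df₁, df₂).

k = 3 groups, N = 26 total
df = (k−1, N−k) = (3−1, 26−3) = (2, 23)

degrees of freedom = [2, 23]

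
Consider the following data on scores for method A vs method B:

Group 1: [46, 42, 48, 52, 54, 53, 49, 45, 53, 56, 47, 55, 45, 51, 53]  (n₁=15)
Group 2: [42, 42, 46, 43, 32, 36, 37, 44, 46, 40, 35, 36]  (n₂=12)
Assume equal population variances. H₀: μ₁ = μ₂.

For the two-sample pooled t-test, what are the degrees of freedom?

degrees of freedom = 25

df = n₁ + n₂ − 2 = 15 + 12 − 2 = 25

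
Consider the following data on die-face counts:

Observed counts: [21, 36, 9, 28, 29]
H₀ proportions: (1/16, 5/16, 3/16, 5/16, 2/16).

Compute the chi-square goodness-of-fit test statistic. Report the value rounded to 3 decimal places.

n = 123; E_i = n·p_i = [7.69, 38.44, 23.06, 38.44, 15.38]
χ² = (21−7.69)²/7.69 + (36−38.44)²/38.44 + (9−23.06)²/23.06 + (28−38.44)²/38.44 + (29−15.38)²/15.38 = 46.6911
df = 4

test statistic = 46.691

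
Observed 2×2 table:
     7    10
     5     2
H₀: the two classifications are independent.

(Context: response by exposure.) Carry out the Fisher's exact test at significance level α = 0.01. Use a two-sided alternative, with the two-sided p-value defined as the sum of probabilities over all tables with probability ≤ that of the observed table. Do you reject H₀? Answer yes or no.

reject H₀: no

Margins: r₁=17, r₂=7, c₁=12, c₂=12, n=24
p_obs = C(17,7)·C(7,5)/C(24,12); sum pmf over tables with pmf ≤ p_obs
p-value (two-sided) = 0.37071
At α=0.01: p ≥ α → fail to reject H₀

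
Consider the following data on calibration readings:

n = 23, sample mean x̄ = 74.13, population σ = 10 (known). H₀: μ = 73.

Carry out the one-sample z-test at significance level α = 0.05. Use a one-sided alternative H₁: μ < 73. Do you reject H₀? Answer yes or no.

SE = σ/√n = 10/√23 = 2.0851
z = (x̄−μ₀)/SE = (74.13−73)/2.0851 = 0.5419
p-value (one-sided, H₁ less) = 0.70607
At α=0.05: p ≥ α → fail to reject H₀

reject H₀: no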